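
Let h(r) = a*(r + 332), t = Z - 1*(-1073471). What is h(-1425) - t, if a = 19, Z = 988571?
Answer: -2082809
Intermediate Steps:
t = 2062042 (t = 988571 - 1*(-1073471) = 988571 + 1073471 = 2062042)
h(r) = 6308 + 19*r (h(r) = 19*(r + 332) = 19*(332 + r) = 6308 + 19*r)
h(-1425) - t = (6308 + 19*(-1425)) - 1*2062042 = (6308 - 27075) - 2062042 = -20767 - 2062042 = -2082809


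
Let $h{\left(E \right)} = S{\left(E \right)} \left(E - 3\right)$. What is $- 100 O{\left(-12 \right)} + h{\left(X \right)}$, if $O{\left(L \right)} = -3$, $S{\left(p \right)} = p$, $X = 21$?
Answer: $678$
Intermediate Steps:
$h{\left(E \right)} = E \left(-3 + E\right)$ ($h{\left(E \right)} = E \left(E - 3\right) = E \left(-3 + E\right)$)
$- 100 O{\left(-12 \right)} + h{\left(X \right)} = \left(-100\right) \left(-3\right) + 21 \left(-3 + 21\right) = 300 + 21 \cdot 18 = 300 + 378 = 678$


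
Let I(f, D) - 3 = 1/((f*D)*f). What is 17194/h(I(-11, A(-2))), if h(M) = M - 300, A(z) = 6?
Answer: -12482844/215621 ≈ -57.893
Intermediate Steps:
I(f, D) = 3 + 1/(D*f**2) (I(f, D) = 3 + 1/((f*D)*f) = 3 + 1/((D*f)*f) = 3 + 1/(D*f**2))
h(M) = -300 + M
17194/h(I(-11, A(-2))) = 17194/(-300 + (3 + 1/(6*(-11)**2))) = 17194/(-300 + (3 + (1/6)*(1/121))) = 17194/(-300 + (3 + 1/726)) = 17194/(-300 + 2179/726) = 17194/(-215621/726) = 17194*(-726/215621) = -12482844/215621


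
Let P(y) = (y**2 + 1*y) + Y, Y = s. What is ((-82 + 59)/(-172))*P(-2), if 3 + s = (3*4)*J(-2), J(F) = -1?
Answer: -299/172 ≈ -1.7384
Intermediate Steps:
s = -15 (s = -3 + (3*4)*(-1) = -3 + 12*(-1) = -3 - 12 = -15)
Y = -15
P(y) = -15 + y + y**2 (P(y) = (y**2 + 1*y) - 15 = (y**2 + y) - 15 = (y + y**2) - 15 = -15 + y + y**2)
((-82 + 59)/(-172))*P(-2) = ((-82 + 59)/(-172))*(-15 - 2 + (-2)**2) = (-23*(-1/172))*(-15 - 2 + 4) = (23/172)*(-13) = -299/172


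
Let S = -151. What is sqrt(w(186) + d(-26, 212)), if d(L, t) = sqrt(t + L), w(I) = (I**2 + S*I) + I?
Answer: sqrt(6696 + sqrt(186)) ≈ 81.912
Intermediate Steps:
w(I) = I**2 - 150*I (w(I) = (I**2 - 151*I) + I = I**2 - 150*I)
d(L, t) = sqrt(L + t)
sqrt(w(186) + d(-26, 212)) = sqrt(186*(-150 + 186) + sqrt(-26 + 212)) = sqrt(186*36 + sqrt(186)) = sqrt(6696 + sqrt(186))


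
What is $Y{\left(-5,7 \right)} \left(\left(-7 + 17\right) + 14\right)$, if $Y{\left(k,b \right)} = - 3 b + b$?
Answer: $-336$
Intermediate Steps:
$Y{\left(k,b \right)} = - 2 b$
$Y{\left(-5,7 \right)} \left(\left(-7 + 17\right) + 14\right) = \left(-2\right) 7 \left(\left(-7 + 17\right) + 14\right) = - 14 \left(10 + 14\right) = \left(-14\right) 24 = -336$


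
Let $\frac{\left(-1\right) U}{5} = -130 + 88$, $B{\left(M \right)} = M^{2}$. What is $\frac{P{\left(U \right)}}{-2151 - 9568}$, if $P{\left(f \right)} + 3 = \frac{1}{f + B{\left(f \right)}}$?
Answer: $\frac{132929}{519268890} \approx 0.00025599$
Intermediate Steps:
$U = 210$ ($U = - 5 \left(-130 + 88\right) = \left(-5\right) \left(-42\right) = 210$)
$P{\left(f \right)} = -3 + \frac{1}{f + f^{2}}$
$\frac{P{\left(U \right)}}{-2151 - 9568} = \frac{\frac{1}{210} \frac{1}{1 + 210} \left(1 - 630 - 3 \cdot 210^{2}\right)}{-2151 - 9568} = \frac{\frac{1}{210} \cdot \frac{1}{211} \left(1 - 630 - 132300\right)}{-11719} = \frac{1}{210} \cdot \frac{1}{211} \left(1 - 630 - 132300\right) \left(- \frac{1}{11719}\right) = \frac{1}{210} \cdot \frac{1}{211} \left(-132929\right) \left(- \frac{1}{11719}\right) = \left(- \frac{132929}{44310}\right) \left(- \frac{1}{11719}\right) = \frac{132929}{519268890}$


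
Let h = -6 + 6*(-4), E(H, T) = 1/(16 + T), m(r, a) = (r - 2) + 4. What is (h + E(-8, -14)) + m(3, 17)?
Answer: -49/2 ≈ -24.500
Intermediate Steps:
m(r, a) = 2 + r (m(r, a) = (-2 + r) + 4 = 2 + r)
h = -30 (h = -6 - 24 = -30)
(h + E(-8, -14)) + m(3, 17) = (-30 + 1/(16 - 14)) + (2 + 3) = (-30 + 1/2) + 5 = -59/2 + 5 = -49/2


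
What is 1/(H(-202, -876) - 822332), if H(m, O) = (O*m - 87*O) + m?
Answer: -1/569370 ≈ -1.7563e-6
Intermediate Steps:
H(m, O) = m - 87*O + O*m (H(m, O) = (-87*O + O*m) + m = m - 87*O + O*m)
1/(H(-202, -876) - 822332) = 1/((-202 - 87*(-876) - 876*(-202)) - 822332) = 1/((-202 + 76212 + 176952) - 822332) = 1/(252962 - 822332) = 1/(-569370) = -1/569370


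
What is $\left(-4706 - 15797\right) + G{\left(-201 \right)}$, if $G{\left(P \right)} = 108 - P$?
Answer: $-20194$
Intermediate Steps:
$\left(-4706 - 15797\right) + G{\left(-201 \right)} = \left(-4706 - 15797\right) + \left(108 - -201\right) = \left(-4706 - 15797\right) + \left(108 + 201\right) = -20503 + 309 = -20194$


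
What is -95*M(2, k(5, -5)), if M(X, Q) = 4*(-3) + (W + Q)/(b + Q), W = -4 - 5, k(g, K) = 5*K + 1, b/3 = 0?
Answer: 8075/8 ≈ 1009.4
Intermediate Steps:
b = 0 (b = 3*0 = 0)
k(g, K) = 1 + 5*K
W = -9
M(X, Q) = -12 + (-9 + Q)/Q (M(X, Q) = 4*(-3) + (-9 + Q)/(0 + Q) = -12 + (-9 + Q)/Q)
-95*M(2, k(5, -5)) = -95*(-11 - 9/(1 + 5*(-5))) = -95*(-11 - 9/(1 - 25)) = -95*(-11 - 9/(-24)) = -95*(-11 - 9*(-1/24)) = -95*(-11 + 3/8) = -95*(-85/8) = 8075/8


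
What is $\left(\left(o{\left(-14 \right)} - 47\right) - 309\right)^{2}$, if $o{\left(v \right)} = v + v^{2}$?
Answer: $30276$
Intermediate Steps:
$\left(\left(o{\left(-14 \right)} - 47\right) - 309\right)^{2} = \left(\left(- 14 \left(1 - 14\right) - 47\right) - 309\right)^{2} = \left(\left(\left(-14\right) \left(-13\right) - 47\right) - 309\right)^{2} = \left(\left(182 - 47\right) - 309\right)^{2} = \left(135 - 309\right)^{2} = \left(-174\right)^{2} = 30276$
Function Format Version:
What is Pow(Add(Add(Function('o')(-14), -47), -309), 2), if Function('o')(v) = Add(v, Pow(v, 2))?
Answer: 30276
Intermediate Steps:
Pow(Add(Add(Function('o')(-14), -47), -309), 2) = Pow(Add(Add(Mul(-14, Add(1, -14)), -47), -309), 2) = Pow(Add(Add(Mul(-14, -13), -47), -309), 2) = Pow(Add(Add(182, -47), -309), 2) = Pow(Add(135, -309), 2) = Pow(-174, 2) = 30276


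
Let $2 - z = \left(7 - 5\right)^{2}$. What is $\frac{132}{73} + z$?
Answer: $- \frac{14}{73} \approx -0.19178$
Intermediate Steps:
$z = -2$ ($z = 2 - \left(7 - 5\right)^{2} = 2 - 2^{2} = 2 - 4 = -2$)
$\frac{132}{73} + z = \frac{132}{73} - 2 = - \frac{14}{73}$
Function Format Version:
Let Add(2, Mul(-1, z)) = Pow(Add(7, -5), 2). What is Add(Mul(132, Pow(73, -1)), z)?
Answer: Rational(-14, 73) ≈ -0.19178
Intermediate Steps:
z = -2 (z = Add(2, Mul(-1, Pow(Add(7, -5), 2))) = Add(2, Mul(-1, Pow(2, 2))) = Add(2, Mul(-1, 4)) = Add(2, -4) = -2)
Add(Mul(132, Pow(73, -1)), z) = Add(Mul(132, Pow(73, -1)), -2) = Add(Mul(132, Rational(1, 73)), -2) = Add(Rational(132, 73), -2) = Rational(-14, 73)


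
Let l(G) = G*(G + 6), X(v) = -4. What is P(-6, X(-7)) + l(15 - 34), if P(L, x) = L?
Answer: 241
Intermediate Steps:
l(G) = G*(6 + G)
P(-6, X(-7)) + l(15 - 34) = -6 + (15 - 34)*(6 + (15 - 34)) = -6 - 19*(6 - 19) = -6 - 19*(-13) = -6 + 247 = 241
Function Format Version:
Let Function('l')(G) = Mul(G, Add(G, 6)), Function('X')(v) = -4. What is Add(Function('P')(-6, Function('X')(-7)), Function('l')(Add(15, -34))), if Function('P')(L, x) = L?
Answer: 241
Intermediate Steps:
Function('l')(G) = Mul(G, Add(6, G))
Add(Function('P')(-6, Function('X')(-7)), Function('l')(Add(15, -34))) = Add(-6, Mul(Add(15, -34), Add(6, Add(15, -34)))) = Add(-6, Mul(-19, Add(6, -19))) = Add(-6, Mul(-19, -13)) = Add(-6, 247) = 241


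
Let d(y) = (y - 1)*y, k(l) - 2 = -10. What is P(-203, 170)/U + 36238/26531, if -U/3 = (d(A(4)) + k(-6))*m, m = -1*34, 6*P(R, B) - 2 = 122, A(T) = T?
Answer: 23000117/16236972 ≈ 1.4165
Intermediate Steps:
k(l) = -8 (k(l) = 2 - 10 = -8)
d(y) = y*(-1 + y) (d(y) = (-1 + y)*y = y*(-1 + y))
P(R, B) = 62/3 (P(R, B) = ⅓ + (⅙)*122 = ⅓ + 61/3 = 62/3)
m = -34
U = 408 (U = -3*(4*(-1 + 4) - 8)*(-34) = -3*(4*3 - 8)*(-34) = -3*(12 - 8)*(-34) = -12*(-34) = -3*(-136) = 408)
P(-203, 170)/U + 36238/26531 = (62/3)/408 + 36238/26531 = (62/3)*(1/408) + 36238*(1/26531) = 31/612 + 36238/26531 = 23000117/16236972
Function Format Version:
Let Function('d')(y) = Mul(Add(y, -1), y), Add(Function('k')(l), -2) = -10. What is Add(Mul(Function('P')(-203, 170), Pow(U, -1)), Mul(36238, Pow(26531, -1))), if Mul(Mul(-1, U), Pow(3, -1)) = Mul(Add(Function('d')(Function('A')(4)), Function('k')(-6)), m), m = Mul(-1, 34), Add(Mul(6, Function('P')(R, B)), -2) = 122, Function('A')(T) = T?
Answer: Rational(23000117, 16236972) ≈ 1.4165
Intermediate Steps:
Function('k')(l) = -8 (Function('k')(l) = Add(2, -10) = -8)
Function('d')(y) = Mul(y, Add(-1, y)) (Function('d')(y) = Mul(Add(-1, y), y) = Mul(y, Add(-1, y)))
Function('P')(R, B) = Rational(62, 3) (Function('P')(R, B) = Add(Rational(1, 3), Mul(Rational(1, 6), 122)) = Add(Rational(1, 3), Rational(61, 3)) = Rational(62, 3))
m = -34
U = 408 (U = Mul(-3, Mul(Add(Mul(4, Add(-1, 4)), -8), -34)) = Mul(-3, Mul(Add(Mul(4, 3), -8), -34)) = Mul(-3, Mul(Add(12, -8), -34)) = Mul(-3, Mul(4, -34)) = Mul(-3, -136) = 408)
Add(Mul(Function('P')(-203, 170), Pow(U, -1)), Mul(36238, Pow(26531, -1))) = Add(Mul(Rational(62, 3), Pow(408, -1)), Mul(36238, Pow(26531, -1))) = Add(Mul(Rational(62, 3), Rational(1, 408)), Mul(36238, Rational(1, 26531))) = Add(Rational(31, 612), Rational(36238, 26531)) = Rational(23000117, 16236972)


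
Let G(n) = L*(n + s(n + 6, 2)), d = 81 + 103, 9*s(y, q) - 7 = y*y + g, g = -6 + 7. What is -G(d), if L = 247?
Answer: -1036412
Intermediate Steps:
g = 1
s(y, q) = 8/9 + y**2/9 (s(y, q) = 7/9 + (y*y + 1)/9 = 7/9 + (y**2 + 1)/9 = 7/9 + (1 + y**2)/9 = 7/9 + (1/9 + y**2/9) = 8/9 + y**2/9)
d = 184
G(n) = 1976/9 + 247*n + 247*(6 + n)**2/9 (G(n) = 247*(n + (8/9 + (n + 6)**2/9)) = 247*(n + (8/9 + (6 + n)**2/9)) = 247*(8/9 + n + (6 + n)**2/9) = 1976/9 + 247*n + 247*(6 + n)**2/9)
-G(d) = -(10868/9 + (247/9)*184**2 + (1729/3)*184) = -(10868/9 + (247/9)*33856 + 318136/3) = -(10868/9 + 8362432/9 + 318136/3) = -1*1036412 = -1036412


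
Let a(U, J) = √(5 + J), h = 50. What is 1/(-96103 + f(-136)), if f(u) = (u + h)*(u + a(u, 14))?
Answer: -84407/7124401125 + 86*√19/7124401125 ≈ -1.1795e-5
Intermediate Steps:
f(u) = (50 + u)*(u + √19) (f(u) = (u + 50)*(u + √(5 + 14)) = (50 + u)*(u + √19))
1/(-96103 + f(-136)) = 1/(-96103 + ((-136)² + 50*(-136) + 50*√19 - 136*√19)) = 1/(-96103 + (18496 - 6800 + 50*√19 - 136*√19)) = 1/(-96103 + (11696 - 86*√19)) = 1/(-84407 - 86*√19)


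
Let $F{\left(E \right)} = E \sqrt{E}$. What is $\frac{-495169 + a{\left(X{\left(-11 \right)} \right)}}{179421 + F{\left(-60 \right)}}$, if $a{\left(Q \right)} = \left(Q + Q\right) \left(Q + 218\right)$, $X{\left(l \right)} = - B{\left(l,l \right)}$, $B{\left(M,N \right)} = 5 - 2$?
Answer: $- \frac{29691723413}{10730703747} - \frac{19858360 i \sqrt{15}}{10730703747} \approx -2.767 - 0.0071674 i$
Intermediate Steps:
$B{\left(M,N \right)} = 3$
$F{\left(E \right)} = E^{\frac{3}{2}}$
$X{\left(l \right)} = -3$ ($X{\left(l \right)} = \left(-1\right) 3 = -3$)
$a{\left(Q \right)} = 2 Q \left(218 + Q\right)$
$\frac{-495169 + a{\left(X{\left(-11 \right)} \right)}}{179421 + F{\left(-60 \right)}} = \frac{-495169 + 2 \left(-3\right) \left(218 - 3\right)}{179421 + \left(-60\right)^{\frac{3}{2}}} = \frac{-495169 + 2 \left(-3\right) 215}{179421 - 120 i \sqrt{15}} = \frac{-495169 - 1290}{179421 - 120 i \sqrt{15}} = - \frac{496459}{179421 - 120 i \sqrt{15}}$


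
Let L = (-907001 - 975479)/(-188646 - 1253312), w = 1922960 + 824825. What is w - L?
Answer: 1981094340275/720979 ≈ 2.7478e+6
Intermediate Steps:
w = 2747785
L = 941240/720979 (L = -1882480/(-1441958) = -1882480*(-1/1441958) = 941240/720979 ≈ 1.3055)
w - L = 2747785 - 1*941240/720979 = 2747785 - 941240/720979 = 1981094340275/720979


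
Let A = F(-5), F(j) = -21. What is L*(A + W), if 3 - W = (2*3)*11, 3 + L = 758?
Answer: -63420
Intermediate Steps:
L = 755 (L = -3 + 758 = 755)
W = -63 (W = 3 - 2*3*11 = 3 - 6*11 = 3 - 1*66 = 3 - 66 = -63)
A = -21
L*(A + W) = 755*(-21 - 63) = 755*(-84) = -63420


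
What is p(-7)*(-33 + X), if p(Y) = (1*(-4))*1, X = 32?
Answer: 4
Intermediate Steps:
p(Y) = -4 (p(Y) = -4*1 = -4)
p(-7)*(-33 + X) = -4*(-33 + 32) = -4*(-1) = 4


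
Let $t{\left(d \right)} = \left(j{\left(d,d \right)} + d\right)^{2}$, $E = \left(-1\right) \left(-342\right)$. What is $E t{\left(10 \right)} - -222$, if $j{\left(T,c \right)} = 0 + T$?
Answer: $137022$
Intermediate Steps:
$E = 342$
$j{\left(T,c \right)} = T$
$t{\left(d \right)} = 4 d^{2}$ ($t{\left(d \right)} = \left(d + d\right)^{2} = \left(2 d\right)^{2} = 4 d^{2}$)
$E t{\left(10 \right)} - -222 = 342 \cdot 4 \cdot 10^{2} - -222 = 342 \cdot 4 \cdot 100 + 222 = 342 \cdot 400 + 222 = 136800 + 222 = 137022$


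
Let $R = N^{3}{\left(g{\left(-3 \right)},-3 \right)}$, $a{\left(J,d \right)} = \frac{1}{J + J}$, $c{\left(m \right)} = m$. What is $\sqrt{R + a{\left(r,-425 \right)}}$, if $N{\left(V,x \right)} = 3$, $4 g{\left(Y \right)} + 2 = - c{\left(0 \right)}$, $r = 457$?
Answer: $\frac{\sqrt{22556606}}{914} \approx 5.1963$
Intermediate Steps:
$g{\left(Y \right)} = - \frac{1}{2}$ ($g{\left(Y \right)} = - \frac{1}{2} + \frac{\left(-1\right) 0}{4} = - \frac{1}{2} + \frac{1}{4} \cdot 0 = - \frac{1}{2} + 0 = - \frac{1}{2}$)
$a{\left(J,d \right)} = \frac{1}{2 J}$
$R = 27$ ($R = 3^{3} = 27$)
$\sqrt{R + a{\left(r,-425 \right)}} = \sqrt{27 + \frac{1}{2 \cdot 457}} = \sqrt{27 + \frac{1}{2} \cdot \frac{1}{457}} = \sqrt{27 + \frac{1}{914}} = \sqrt{\frac{24679}{914}} = \frac{\sqrt{22556606}}{914}$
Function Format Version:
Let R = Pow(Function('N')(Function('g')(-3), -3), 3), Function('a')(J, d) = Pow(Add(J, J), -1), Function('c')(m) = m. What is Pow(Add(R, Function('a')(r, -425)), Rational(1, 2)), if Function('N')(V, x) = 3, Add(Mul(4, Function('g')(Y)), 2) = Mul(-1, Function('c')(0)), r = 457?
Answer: Mul(Rational(1, 914), Pow(22556606, Rational(1, 2))) ≈ 5.1963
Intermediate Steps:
Function('g')(Y) = Rational(-1, 2) (Function('g')(Y) = Add(Rational(-1, 2), Mul(Rational(1, 4), Mul(-1, 0))) = Add(Rational(-1, 2), Mul(Rational(1, 4), 0)) = Add(Rational(-1, 2), 0) = Rational(-1, 2))
Function('a')(J, d) = Mul(Rational(1, 2), Pow(J, -1)) (Function('a')(J, d) = Pow(Mul(2, J), -1) = Mul(Rational(1, 2), Pow(J, -1)))
R = 27 (R = Pow(3, 3) = 27)
Pow(Add(R, Function('a')(r, -425)), Rational(1, 2)) = Pow(Add(27, Mul(Rational(1, 2), Pow(457, -1))), Rational(1, 2)) = Pow(Add(27, Mul(Rational(1, 2), Rational(1, 457))), Rational(1, 2)) = Pow(Add(27, Rational(1, 914)), Rational(1, 2)) = Pow(Rational(24679, 914), Rational(1, 2)) = Mul(Rational(1, 914), Pow(22556606, Rational(1, 2)))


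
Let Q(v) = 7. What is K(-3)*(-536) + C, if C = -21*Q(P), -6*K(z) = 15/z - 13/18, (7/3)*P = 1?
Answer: -17771/27 ≈ -658.19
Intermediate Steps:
P = 3/7 (P = (3/7)*1 = 3/7 ≈ 0.42857)
K(z) = 13/108 - 5/(2*z) (K(z) = -(15/z - 13/18)/6 = -(-13/18 + 15/z)/6 = 13/108 - 5/(2*z))
C = -147 (C = -21*7 = -147)
K(-3)*(-536) + C = ((1/108)*(-270 + 13*(-3))/(-3))*(-536) - 147 = ((1/108)*(-1/3)*(-270 - 39))*(-536) - 147 = ((1/108)*(-1/3)*(-309))*(-536) - 147 = (103/108)*(-536) - 147 = -13802/27 - 147 = -17771/27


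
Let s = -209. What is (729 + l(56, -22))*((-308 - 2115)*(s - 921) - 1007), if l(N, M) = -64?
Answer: 1820093695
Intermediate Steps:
(729 + l(56, -22))*((-308 - 2115)*(s - 921) - 1007) = (729 - 64)*((-308 - 2115)*(-209 - 921) - 1007) = 665*(-2423*(-1130) - 1007) = 665*(2737990 - 1007) = 665*2736983 = 1820093695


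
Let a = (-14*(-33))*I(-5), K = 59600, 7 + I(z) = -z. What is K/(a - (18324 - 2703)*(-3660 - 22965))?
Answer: 59600/415908201 ≈ 0.00014330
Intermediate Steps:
I(z) = -7 - z
a = -924 (a = (-14*(-33))*(-7 - 1*(-5)) = 462*(-7 + 5) = 462*(-2) = -924)
K/(a - (18324 - 2703)*(-3660 - 22965)) = 59600/(-924 - (18324 - 2703)*(-3660 - 22965)) = 59600/(-924 - 15621*(-26625)) = 59600/(-924 - 1*(-415909125)) = 59600/(-924 + 415909125) = 59600/415908201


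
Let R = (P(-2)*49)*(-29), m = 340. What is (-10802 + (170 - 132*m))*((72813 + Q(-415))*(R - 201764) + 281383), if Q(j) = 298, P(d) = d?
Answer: 807316842484008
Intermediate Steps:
R = 2842 (R = -2*49*(-29) = -98*(-29) = 2842)
(-10802 + (170 - 132*m))*((72813 + Q(-415))*(R - 201764) + 281383) = (-10802 + (170 - 132*340))*((72813 + 298)*(2842 - 201764) + 281383) = (-10802 + (170 - 44880))*(73111*(-198922) + 281383) = (-10802 - 44710)*(-14543386342 + 281383) = -55512*(-14543104959) = 807316842484008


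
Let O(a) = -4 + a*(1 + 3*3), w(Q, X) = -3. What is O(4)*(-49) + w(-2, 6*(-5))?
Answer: -1767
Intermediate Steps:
O(a) = -4 + 10*a (O(a) = -4 + a*(1 + 9) = -4 + a*10 = -4 + 10*a)
O(4)*(-49) + w(-2, 6*(-5)) = (-4 + 10*4)*(-49) - 3 = (-4 + 40)*(-49) - 3 = 36*(-49) - 3 = -1764 - 3 = -1767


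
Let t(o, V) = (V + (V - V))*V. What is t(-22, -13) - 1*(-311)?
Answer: 480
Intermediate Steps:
t(o, V) = V² (t(o, V) = (V + 0)*V = V*V = V²)
t(-22, -13) - 1*(-311) = (-13)² - 1*(-311) = 169 + 311 = 480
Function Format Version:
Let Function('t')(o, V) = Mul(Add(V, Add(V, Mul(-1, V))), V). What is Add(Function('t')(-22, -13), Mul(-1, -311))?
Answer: 480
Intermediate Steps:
Function('t')(o, V) = Pow(V, 2) (Function('t')(o, V) = Mul(Add(V, 0), V) = Mul(V, V) = Pow(V, 2))
Add(Function('t')(-22, -13), Mul(-1, -311)) = Add(Pow(-13, 2), Mul(-1, -311)) = Add(169, 311) = 480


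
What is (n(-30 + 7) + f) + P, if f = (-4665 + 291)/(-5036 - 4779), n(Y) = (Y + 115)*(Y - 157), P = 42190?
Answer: 251562824/9815 ≈ 25630.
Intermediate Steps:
n(Y) = (-157 + Y)*(115 + Y) (n(Y) = (115 + Y)*(-157 + Y) = (-157 + Y)*(115 + Y))
f = 4374/9815 (f = -4374/(-9815) = -4374*(-1/9815) = 4374/9815 ≈ 0.44564)
(n(-30 + 7) + f) + P = ((-18055 + (-30 + 7)² - 42*(-30 + 7)) + 4374/9815) + 42190 = ((-18055 + (-23)² - 42*(-23)) + 4374/9815) + 42190 = ((-18055 + 529 + 966) + 4374/9815) + 42190 = (-16560 + 4374/9815) + 42190 = -162532026/9815 + 42190 = 251562824/9815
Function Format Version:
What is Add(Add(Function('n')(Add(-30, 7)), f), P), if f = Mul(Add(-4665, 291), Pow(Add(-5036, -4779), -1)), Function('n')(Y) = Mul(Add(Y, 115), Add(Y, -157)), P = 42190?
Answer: Rational(251562824, 9815) ≈ 25630.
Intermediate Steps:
Function('n')(Y) = Mul(Add(-157, Y), Add(115, Y)) (Function('n')(Y) = Mul(Add(115, Y), Add(-157, Y)) = Mul(Add(-157, Y), Add(115, Y)))
f = Rational(4374, 9815) (f = Mul(-4374, Pow(-9815, -1)) = Mul(-4374, Rational(-1, 9815)) = Rational(4374, 9815) ≈ 0.44564)
Add(Add(Function('n')(Add(-30, 7)), f), P) = Add(Add(Add(-18055, Pow(Add(-30, 7), 2), Mul(-42, Add(-30, 7))), Rational(4374, 9815)), 42190) = Add(Add(Add(-18055, Pow(-23, 2), Mul(-42, -23)), Rational(4374, 9815)), 42190) = Add(Add(Add(-18055, 529, 966), Rational(4374, 9815)), 42190) = Add(Add(-16560, Rational(4374, 9815)), 42190) = Add(Rational(-162532026, 9815), 42190) = Rational(251562824, 9815)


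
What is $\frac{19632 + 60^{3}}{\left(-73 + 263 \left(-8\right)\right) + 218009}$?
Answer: $\frac{9818}{8993} \approx 1.0917$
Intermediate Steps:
$\frac{19632 + 60^{3}}{\left(-73 + 263 \left(-8\right)\right) + 218009} = \frac{19632 + 216000}{\left(-73 - 2104\right) + 218009} = \frac{235632}{-2177 + 218009} = \frac{235632}{215832} = 235632 \cdot \frac{1}{215832} = \frac{9818}{8993}$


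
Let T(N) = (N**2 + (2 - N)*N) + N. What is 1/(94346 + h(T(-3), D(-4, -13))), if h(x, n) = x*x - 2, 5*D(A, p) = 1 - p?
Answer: 1/94425 ≈ 1.0590e-5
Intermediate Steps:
T(N) = N + N**2 + N*(2 - N) (T(N) = (N**2 + N*(2 - N)) + N = N + N**2 + N*(2 - N))
D(A, p) = 1/5 - p/5 (D(A, p) = (1 - p)/5 = 1/5 - p/5)
h(x, n) = -2 + x**2 (h(x, n) = x**2 - 2 = -2 + x**2)
1/(94346 + h(T(-3), D(-4, -13))) = 1/(94346 + (-2 + (3*(-3))**2)) = 1/(94346 + (-2 + (-9)**2)) = 1/(94346 + (-2 + 81)) = 1/(94346 + 79) = 1/94425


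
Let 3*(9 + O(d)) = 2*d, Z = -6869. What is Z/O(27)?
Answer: -6869/9 ≈ -763.22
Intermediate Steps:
O(d) = -9 + 2*d/3 (O(d) = -9 + (2*d)/3 = -9 + 2*d/3)
Z/O(27) = -6869/(-9 + (⅔)*27) = -6869/(-9 + 18) = -6869/9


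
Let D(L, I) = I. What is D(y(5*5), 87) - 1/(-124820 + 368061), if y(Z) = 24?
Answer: 21161966/243241 ≈ 87.000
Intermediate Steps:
D(y(5*5), 87) - 1/(-124820 + 368061) = 87 - 1/(-124820 + 368061) = 87 - 1/243241 = 21161966/243241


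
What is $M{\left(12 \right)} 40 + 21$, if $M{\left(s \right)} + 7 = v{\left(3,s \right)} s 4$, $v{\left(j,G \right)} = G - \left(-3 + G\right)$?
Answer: $5501$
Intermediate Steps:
$v{\left(j,G \right)} = 3$
$M{\left(s \right)} = -7 + 12 s$ ($M{\left(s \right)} = -7 + 3 s 4 = -7 + 12 s$)
$M{\left(12 \right)} 40 + 21 = \left(-7 + 12 \cdot 12\right) 40 + 21 = \left(-7 + 144\right) 40 + 21 = 137 \cdot 40 + 21 = 5480 + 21 = 5501$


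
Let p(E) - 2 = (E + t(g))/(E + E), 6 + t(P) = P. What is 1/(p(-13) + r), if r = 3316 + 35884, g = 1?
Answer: 13/509635 ≈ 2.5508e-5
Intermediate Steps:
t(P) = -6 + P
r = 39200
p(E) = 2 + (-5 + E)/(2*E) (p(E) = 2 + (E + (-6 + 1))/(E + E) = 2 + (E - 5)/((2*E)) = 2 + (-5 + E)*(1/(2*E)) = 2 + (-5 + E)/(2*E))
1/(p(-13) + r) = 1/((5/2)*(-1 - 13)/(-13) + 39200) = 1/((5/2)*(-1/13)*(-14) + 39200) = 1/(35/13 + 39200) = 1/(509635/13) = 13/509635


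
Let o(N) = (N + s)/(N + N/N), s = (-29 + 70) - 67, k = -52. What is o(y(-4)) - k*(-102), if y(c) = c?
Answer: -5294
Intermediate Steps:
s = -26 (s = 41 - 67 = -26)
o(N) = (-26 + N)/(1 + N) (o(N) = (N - 26)/(N + N/N) = (-26 + N)/(N + 1) = (-26 + N)/(1 + N))
o(y(-4)) - k*(-102) = (-26 - 4)/(1 - 4) - (-52)*(-102) = -30/(-3) - 1*5304 = -⅓*(-30) - 5304 = 10 - 5304 = -5294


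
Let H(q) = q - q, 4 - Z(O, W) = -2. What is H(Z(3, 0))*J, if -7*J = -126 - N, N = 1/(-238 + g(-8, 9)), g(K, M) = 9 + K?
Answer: 0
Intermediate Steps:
N = -1/237 (N = 1/(-238 + (9 - 8)) = 1/(-238 + 1) = 1/(-237) = -1/237 ≈ -0.0042194)
Z(O, W) = 6 (Z(O, W) = 4 - 1*(-2) = 4 + 2 = 6)
J = 29861/1659 (J = -(-126 - 1*(-1/237))/7 = -(-126 + 1/237)/7 = -1/7*(-29861/237) = 29861/1659 ≈ 17.999)
H(q) = 0
H(Z(3, 0))*J = 0*(29861/1659) = 0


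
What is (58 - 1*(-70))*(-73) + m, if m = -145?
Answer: -9489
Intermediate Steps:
(58 - 1*(-70))*(-73) + m = (58 - 1*(-70))*(-73) - 145 = (58 + 70)*(-73) - 145 = 128*(-73) - 145 = -9344 - 145 = -9489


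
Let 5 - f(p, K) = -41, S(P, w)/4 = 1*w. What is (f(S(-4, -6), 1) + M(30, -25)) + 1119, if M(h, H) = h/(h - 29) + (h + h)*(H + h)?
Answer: 1495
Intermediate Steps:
S(P, w) = 4*w (S(P, w) = 4*(1*w) = 4*w)
f(p, K) = 46 (f(p, K) = 5 - 1*(-41) = 5 + 41 = 46)
M(h, H) = h/(-29 + h) + 2*h*(H + h) (M(h, H) = h/(-29 + h) + (2*h)*(H + h) = h/(-29 + h) + 2*h*(H + h))
(f(S(-4, -6), 1) + M(30, -25)) + 1119 = (46 + 30*(1 - 58*(-25) - 58*30 + 2*30² + 2*(-25)*30)/(-29 + 30)) + 1119 = (46 + 30*(1 + 1450 - 1740 + 2*900 - 1500)/1) + 1119 = (46 + 30*1*(1 + 1450 - 1740 + 1800 - 1500)) + 1119 = (46 + 30*1*11) + 1119 = (46 + 330) + 1119 = 376 + 1119 = 1495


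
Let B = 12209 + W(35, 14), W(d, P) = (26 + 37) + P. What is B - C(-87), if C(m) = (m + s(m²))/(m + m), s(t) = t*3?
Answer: 12416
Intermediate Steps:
s(t) = 3*t
W(d, P) = 63 + P
C(m) = (m + 3*m²)/(2*m) (C(m) = (m + 3*m²)/(m + m) = (m + 3*m²)/((2*m)) = (m + 3*m²)*(1/(2*m)) = (m + 3*m²)/(2*m))
B = 12286 (B = 12209 + (63 + 14) = 12209 + 77 = 12286)
B - C(-87) = 12286 - (½ + (3/2)*(-87)) = 12286 - (½ - 261/2) = 12286 - 1*(-130) = 12286 + 130 = 12416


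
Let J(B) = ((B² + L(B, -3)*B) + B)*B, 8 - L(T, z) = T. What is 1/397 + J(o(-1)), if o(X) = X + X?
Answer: 14293/397 ≈ 36.003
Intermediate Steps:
o(X) = 2*X
L(T, z) = 8 - T
J(B) = B*(B + B² + B*(8 - B)) (J(B) = ((B² + (8 - B)*B) + B)*B = ((B² + B*(8 - B)) + B)*B = (B + B² + B*(8 - B))*B = B*(B + B² + B*(8 - B)))
1/397 + J(o(-1)) = 1/397 + 9*(2*(-1))² = 1/397 + 9*(-2)² = 1/397 + 9*4 = 1/397 + 36 = 14293/397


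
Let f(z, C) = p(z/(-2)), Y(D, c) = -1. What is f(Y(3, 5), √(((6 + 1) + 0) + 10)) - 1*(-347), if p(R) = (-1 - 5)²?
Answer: 383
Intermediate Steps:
p(R) = 36 (p(R) = (-6)² = 36)
f(z, C) = 36
f(Y(3, 5), √(((6 + 1) + 0) + 10)) - 1*(-347) = 36 - 1*(-347) = 36 + 347 = 383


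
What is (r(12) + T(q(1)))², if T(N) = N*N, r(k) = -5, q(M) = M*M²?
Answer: 16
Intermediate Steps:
q(M) = M³
T(N) = N²
(r(12) + T(q(1)))² = (-5 + (1³)²)² = (-5 + 1²)² = (-5 + 1)² = (-4)² = 16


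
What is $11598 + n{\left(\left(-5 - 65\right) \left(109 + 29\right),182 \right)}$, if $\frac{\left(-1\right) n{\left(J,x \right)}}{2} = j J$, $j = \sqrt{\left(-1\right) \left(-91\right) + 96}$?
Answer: $11598 + 19320 \sqrt{187} \approx 2.758 \cdot 10^{5}$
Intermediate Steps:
$j = \sqrt{187}$ ($j = \sqrt{91 + 96} = \sqrt{187} \approx 13.675$)
$n{\left(J,x \right)} = - 2 J \sqrt{187}$ ($n{\left(J,x \right)} = - 2 \sqrt{187} J = - 2 J \sqrt{187}$)
$11598 + n{\left(\left(-5 - 65\right) \left(109 + 29\right),182 \right)} = 11598 - 2 \left(-5 - 65\right) \left(109 + 29\right) \sqrt{187} = 11598 - 2 \left(\left(-70\right) 138\right) \sqrt{187} = 11598 - - 19320 \sqrt{187} = 11598 + 19320 \sqrt{187}$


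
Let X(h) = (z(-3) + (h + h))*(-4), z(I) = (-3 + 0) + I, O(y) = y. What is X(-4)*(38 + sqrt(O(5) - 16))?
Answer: 2128 + 56*I*sqrt(11) ≈ 2128.0 + 185.73*I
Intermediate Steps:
z(I) = -3 + I
X(h) = 24 - 8*h (X(h) = ((-3 - 3) + (h + h))*(-4) = (-6 + 2*h)*(-4) = 24 - 8*h)
X(-4)*(38 + sqrt(O(5) - 16)) = (24 - 8*(-4))*(38 + sqrt(5 - 16)) = (24 + 32)*(38 + sqrt(-11)) = 56*(38 + I*sqrt(11)) = 2128 + 56*I*sqrt(11)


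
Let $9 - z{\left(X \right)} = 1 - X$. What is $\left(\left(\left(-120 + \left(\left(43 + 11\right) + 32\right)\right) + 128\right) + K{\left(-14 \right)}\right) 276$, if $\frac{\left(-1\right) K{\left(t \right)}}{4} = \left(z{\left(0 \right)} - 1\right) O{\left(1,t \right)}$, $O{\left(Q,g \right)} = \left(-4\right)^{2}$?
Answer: $-97704$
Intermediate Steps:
$z{\left(X \right)} = 8 + X$ ($z{\left(X \right)} = 9 - \left(1 - X\right) = 9 + \left(-1 + X\right) = 8 + X$)
$O{\left(Q,g \right)} = 16$
$K{\left(t \right)} = -448$ ($K{\left(t \right)} = - 4 \left(\left(8 + 0\right) - 1\right) 16 = - 4 \left(8 - 1\right) 16 = - 4 \cdot 7 \cdot 16 = \left(-4\right) 112 = -448$)
$\left(\left(\left(-120 + \left(\left(43 + 11\right) + 32\right)\right) + 128\right) + K{\left(-14 \right)}\right) 276 = \left(\left(\left(-120 + \left(\left(43 + 11\right) + 32\right)\right) + 128\right) - 448\right) 276 = \left(\left(\left(-120 + \left(54 + 32\right)\right) + 128\right) - 448\right) 276 = \left(\left(\left(-120 + 86\right) + 128\right) - 448\right) 276 = \left(\left(-34 + 128\right) - 448\right) 276 = \left(94 - 448\right) 276 = \left(-354\right) 276 = -97704$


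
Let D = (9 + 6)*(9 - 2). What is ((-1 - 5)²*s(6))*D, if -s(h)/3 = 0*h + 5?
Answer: -56700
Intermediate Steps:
D = 105 (D = 15*7 = 105)
s(h) = -15 (s(h) = -3*(0*h + 5) = -3*(0 + 5) = -3*5 = -15)
((-1 - 5)²*s(6))*D = ((-1 - 5)²*(-15))*105 = ((-6)²*(-15))*105 = (36*(-15))*105 = -540*105 = -56700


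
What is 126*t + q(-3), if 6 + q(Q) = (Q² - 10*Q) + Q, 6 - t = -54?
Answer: 7590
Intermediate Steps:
t = 60 (t = 6 - 1*(-54) = 6 + 54 = 60)
q(Q) = -6 + Q² - 9*Q (q(Q) = -6 + ((Q² - 10*Q) + Q) = -6 + (Q² - 9*Q) = -6 + Q² - 9*Q)
126*t + q(-3) = 126*60 + (-6 + (-3)² - 9*(-3)) = 7560 + (-6 + 9 + 27) = 7560 + 30 = 7590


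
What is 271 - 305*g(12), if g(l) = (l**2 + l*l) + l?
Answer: -91229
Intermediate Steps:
g(l) = l + 2*l**2 (g(l) = (l**2 + l**2) + l = 2*l**2 + l = l + 2*l**2)
271 - 305*g(12) = 271 - 3660*(1 + 2*12) = 271 - 3660*(1 + 24) = 271 - 3660*25 = 271 - 305*300 = 271 - 91500 = -91229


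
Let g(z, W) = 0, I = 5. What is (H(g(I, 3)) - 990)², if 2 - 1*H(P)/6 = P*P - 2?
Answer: 933156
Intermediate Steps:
H(P) = 24 - 6*P² (H(P) = 12 - 6*(P*P - 2) = 12 - 6*(P² - 2) = 12 - 6*(-2 + P²) = 12 + (12 - 6*P²) = 24 - 6*P²)
(H(g(I, 3)) - 990)² = ((24 - 6*0²) - 990)² = ((24 - 6*0) - 990)² = ((24 + 0) - 990)² = (24 - 990)² = (-966)² = 933156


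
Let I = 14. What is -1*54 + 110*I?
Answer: 1486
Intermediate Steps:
-1*54 + 110*I = -1*54 + 110*14 = -54 + 1540 = 1486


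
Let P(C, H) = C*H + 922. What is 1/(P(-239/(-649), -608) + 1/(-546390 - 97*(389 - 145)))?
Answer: 6270638/4377523681 ≈ 0.0014325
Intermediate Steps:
P(C, H) = 922 + C*H
1/(P(-239/(-649), -608) + 1/(-546390 - 97*(389 - 145))) = 1/((922 - 239/(-649)*(-608)) + 1/(-546390 - 97*(389 - 145))) = 1/((922 - 239*(-1/649)*(-608)) + 1/(-546390 - 97*244)) = 1/((922 + (239/649)*(-608)) + 1/(-546390 - 23668)) = 1/((922 - 145312/649) + 1/(-570058)) = 1/(453066/649 - 1/570058) = 1/(4377523681/6270638) = 6270638/4377523681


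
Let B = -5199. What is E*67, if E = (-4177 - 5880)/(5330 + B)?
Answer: -673819/131 ≈ -5143.7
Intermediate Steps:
E = -10057/131 (E = (-4177 - 5880)/(5330 - 5199) = -10057/131 ≈ -76.771)
E*67 = -10057/131*67 = -673819/131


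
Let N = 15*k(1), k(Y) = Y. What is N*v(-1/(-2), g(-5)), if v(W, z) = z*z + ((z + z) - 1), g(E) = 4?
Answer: 345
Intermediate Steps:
v(W, z) = -1 + z² + 2*z (v(W, z) = z² + (2*z - 1) = z² + (-1 + 2*z) = -1 + z² + 2*z)
N = 15 (N = 15*1 = 15)
N*v(-1/(-2), g(-5)) = 15*(-1 + 4² + 2*4) = 15*(-1 + 16 + 8) = 15*23 = 345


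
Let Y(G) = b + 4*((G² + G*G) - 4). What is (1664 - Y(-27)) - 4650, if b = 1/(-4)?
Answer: -35207/4 ≈ -8801.8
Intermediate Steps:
b = -¼ (b = 1*(-¼) = -¼ ≈ -0.25000)
Y(G) = -65/4 + 8*G² (Y(G) = -¼ + 4*((G² + G*G) - 4) = -¼ + 4*((G² + G²) - 4) = -¼ + 4*(2*G² - 4) = -¼ + 4*(-4 + 2*G²) = -¼ + (-16 + 8*G²) = -65/4 + 8*G²)
(1664 - Y(-27)) - 4650 = (1664 - (-65/4 + 8*(-27)²)) - 4650 = (1664 - (-65/4 + 8*729)) - 4650 = (1664 - (-65/4 + 5832)) - 4650 = (1664 - 1*23263/4) - 4650 = (1664 - 23263/4) - 4650 = -16607/4 - 4650 = -35207/4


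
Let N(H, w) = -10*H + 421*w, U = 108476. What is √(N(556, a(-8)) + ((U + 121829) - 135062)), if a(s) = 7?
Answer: √92630 ≈ 304.35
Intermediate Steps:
√(N(556, a(-8)) + ((U + 121829) - 135062)) = √((-10*556 + 421*7) + ((108476 + 121829) - 135062)) = √((-5560 + 2947) + (230305 - 135062)) = √(-2613 + 95243) = √92630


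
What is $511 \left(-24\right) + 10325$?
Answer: $-1939$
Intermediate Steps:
$511 \left(-24\right) + 10325 = -12264 + 10325 = -1939$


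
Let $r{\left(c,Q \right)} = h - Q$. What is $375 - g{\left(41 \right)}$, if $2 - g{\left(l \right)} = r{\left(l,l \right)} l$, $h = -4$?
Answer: $-1472$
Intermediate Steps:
$r{\left(c,Q \right)} = -4 - Q$
$g{\left(l \right)} = 2 - l \left(-4 - l\right)$ ($g{\left(l \right)} = 2 - \left(-4 - l\right) l = 2 - l \left(-4 - l\right)$)
$375 - g{\left(41 \right)} = 375 - \left(2 + 41 \left(4 + 41\right)\right) = 375 - \left(2 + 41 \cdot 45\right) = 375 - \left(2 + 1845\right) = 375 - 1847 = -1472$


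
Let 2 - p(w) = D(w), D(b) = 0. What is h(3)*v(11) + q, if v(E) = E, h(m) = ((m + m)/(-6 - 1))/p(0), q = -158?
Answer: -1139/7 ≈ -162.71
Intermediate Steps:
p(w) = 2 (p(w) = 2 - 1*0 = 2 + 0 = 2)
h(m) = -m/7 (h(m) = ((m + m)/(-6 - 1))/2 = ((2*m)/(-7))*(1/2) = ((2*m)*(-1/7))*(1/2) = -2*m/7*(1/2) = -m/7)
h(3)*v(11) + q = -1/7*3*11 - 158 = -3/7*11 - 158 = -33/7 - 158 = -1139/7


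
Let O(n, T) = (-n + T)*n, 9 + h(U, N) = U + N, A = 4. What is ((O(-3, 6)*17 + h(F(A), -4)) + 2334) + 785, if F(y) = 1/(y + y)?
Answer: 21177/8 ≈ 2647.1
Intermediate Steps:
F(y) = 1/(2*y)
h(U, N) = -9 + N + U (h(U, N) = -9 + (U + N) = -9 + (N + U) = -9 + N + U)
O(n, T) = n*(T - n) (O(n, T) = (T - n)*n = n*(T - n))
((O(-3, 6)*17 + h(F(A), -4)) + 2334) + 785 = ((-3*(6 - 1*(-3))*17 + (-9 - 4 + (1/2)/4)) + 2334) + 785 = ((-3*(6 + 3)*17 + (-9 - 4 + (1/2)*(1/4))) + 2334) + 785 = ((-3*9*17 + (-9 - 4 + 1/8)) + 2334) + 785 = ((-27*17 - 103/8) + 2334) + 785 = ((-459 - 103/8) + 2334) + 785 = (-3775/8 + 2334) + 785 = 14897/8 + 785 = 21177/8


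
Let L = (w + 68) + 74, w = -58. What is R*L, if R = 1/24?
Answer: 7/2 ≈ 3.5000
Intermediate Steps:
R = 1/24 ≈ 0.041667
L = 84 (L = (-58 + 68) + 74 = 10 + 74 = 84)
R*L = (1/24)*84 = 7/2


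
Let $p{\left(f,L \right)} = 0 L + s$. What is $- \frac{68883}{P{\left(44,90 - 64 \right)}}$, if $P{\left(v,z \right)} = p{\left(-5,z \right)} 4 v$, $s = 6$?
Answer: $- \frac{22961}{352} \approx -65.23$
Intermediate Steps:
$p{\left(f,L \right)} = 6$ ($p{\left(f,L \right)} = 0 L + 6 = 0 + 6 = 6$)
$P{\left(v,z \right)} = 24 v$ ($P{\left(v,z \right)} = 6 \cdot 4 v = 24 v$)
$- \frac{68883}{P{\left(44,90 - 64 \right)}} = - \frac{68883}{24 \cdot 44} = - \frac{68883}{1056} = \left(-68883\right) \frac{1}{1056} = - \frac{22961}{352}$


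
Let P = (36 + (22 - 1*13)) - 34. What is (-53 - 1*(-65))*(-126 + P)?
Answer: -1380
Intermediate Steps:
P = 11 (P = (36 + (22 - 13)) - 34 = (36 + 9) - 34 = 45 - 34 = 11)
(-53 - 1*(-65))*(-126 + P) = (-53 - 1*(-65))*(-126 + 11) = (-53 + 65)*(-115) = 12*(-115) = -1380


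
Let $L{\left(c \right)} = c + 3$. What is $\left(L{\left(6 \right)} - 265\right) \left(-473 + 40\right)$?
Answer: $110848$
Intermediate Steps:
$L{\left(c \right)} = 3 + c$
$\left(L{\left(6 \right)} - 265\right) \left(-473 + 40\right) = \left(\left(3 + 6\right) - 265\right) \left(-473 + 40\right) = \left(9 - 265\right) \left(-433\right) = \left(-256\right) \left(-433\right) = 110848$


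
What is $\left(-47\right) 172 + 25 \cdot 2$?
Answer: $-8034$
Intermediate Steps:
$\left(-47\right) 172 + 25 \cdot 2 = -8084 + 50 = -8034$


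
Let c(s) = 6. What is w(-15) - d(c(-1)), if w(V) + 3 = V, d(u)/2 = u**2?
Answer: -90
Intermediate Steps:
d(u) = 2*u**2
w(V) = -3 + V
w(-15) - d(c(-1)) = (-3 - 15) - 2*6**2 = -18 - 2*36 = -18 - 1*72 = -18 - 72 = -90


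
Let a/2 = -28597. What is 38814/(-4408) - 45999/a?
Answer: -504291081/63027788 ≈ -8.0011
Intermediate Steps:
a = -57194 (a = 2*(-28597) = -57194)
38814/(-4408) - 45999/a = 38814/(-4408) - 45999/(-57194) = 38814*(-1/4408) - 45999*(-1/57194) = -19407/2204 + 45999/57194 = -504291081/63027788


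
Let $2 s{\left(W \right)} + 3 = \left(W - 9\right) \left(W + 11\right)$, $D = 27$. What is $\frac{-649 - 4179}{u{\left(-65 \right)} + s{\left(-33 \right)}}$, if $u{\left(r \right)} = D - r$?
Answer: $- \frac{568}{65} \approx -8.7385$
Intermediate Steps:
$u{\left(r \right)} = 27 - r$
$s{\left(W \right)} = - \frac{3}{2} + \frac{\left(-9 + W\right) \left(11 + W\right)}{2}$ ($s{\left(W \right)} = - \frac{3}{2} + \frac{\left(W - 9\right) \left(W + 11\right)}{2} = - \frac{3}{2} + \frac{\left(W + \left(-19 + 10\right)\right) \left(11 + W\right)}{2} = - \frac{3}{2} + \frac{\left(W - 9\right) \left(11 + W\right)}{2} = - \frac{3}{2} + \frac{\left(-9 + W\right) \left(11 + W\right)}{2}$)
$\frac{-649 - 4179}{u{\left(-65 \right)} + s{\left(-33 \right)}} = \frac{-649 - 4179}{\left(27 - -65\right) - \left(84 - \frac{1089}{2}\right)} = \frac{-649 - 4179}{\left(27 + 65\right) - - \frac{921}{2}} = \frac{-649 - 4179}{92 - - \frac{921}{2}} = - \frac{4828}{92 + \frac{921}{2}} = - \frac{4828}{\frac{1105}{2}} = \left(-4828\right) \frac{2}{1105} = - \frac{568}{65}$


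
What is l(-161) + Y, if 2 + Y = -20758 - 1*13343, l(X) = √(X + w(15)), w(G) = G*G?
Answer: -34095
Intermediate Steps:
w(G) = G²
l(X) = √(225 + X) (l(X) = √(X + 15²) = √(X + 225) = √(225 + X))
Y = -34103 (Y = -2 + (-20758 - 1*13343) = -2 + (-20758 - 13343) = -2 - 34101 = -34103)
l(-161) + Y = √(225 - 161) - 34103 = √64 - 34103 = 8 - 34103 = -34095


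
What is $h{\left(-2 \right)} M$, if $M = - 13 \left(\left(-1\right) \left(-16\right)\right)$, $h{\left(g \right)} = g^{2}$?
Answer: $-832$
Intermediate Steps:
$M = -208$ ($M = \left(-13\right) 16 = -208$)
$h{\left(-2 \right)} M = \left(-2\right)^{2} \left(-208\right) = 4 \left(-208\right) = -832$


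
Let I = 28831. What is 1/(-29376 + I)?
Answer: -1/545 ≈ -0.0018349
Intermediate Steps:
1/(-29376 + I) = 1/(-29376 + 28831) = 1/(-545) = -1/545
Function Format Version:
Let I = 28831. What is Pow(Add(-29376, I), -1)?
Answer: Rational(-1, 545) ≈ -0.0018349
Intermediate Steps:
Pow(Add(-29376, I), -1) = Pow(Add(-29376, 28831), -1) = Pow(-545, -1) = Rational(-1, 545)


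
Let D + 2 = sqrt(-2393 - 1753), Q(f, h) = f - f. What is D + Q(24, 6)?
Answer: -2 + I*sqrt(4146) ≈ -2.0 + 64.389*I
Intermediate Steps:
Q(f, h) = 0
D = -2 + I*sqrt(4146) (D = -2 + sqrt(-2393 - 1753) = -2 + sqrt(-4146) = -2 + I*sqrt(4146) ≈ -2.0 + 64.389*I)
D + Q(24, 6) = (-2 + I*sqrt(4146)) + 0 = -2 + I*sqrt(4146)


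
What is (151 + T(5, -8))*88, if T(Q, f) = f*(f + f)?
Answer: 24552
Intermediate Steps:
T(Q, f) = 2*f² (T(Q, f) = f*(2*f) = 2*f²)
(151 + T(5, -8))*88 = (151 + 2*(-8)²)*88 = (151 + 2*64)*88 = (151 + 128)*88 = 279*88 = 24552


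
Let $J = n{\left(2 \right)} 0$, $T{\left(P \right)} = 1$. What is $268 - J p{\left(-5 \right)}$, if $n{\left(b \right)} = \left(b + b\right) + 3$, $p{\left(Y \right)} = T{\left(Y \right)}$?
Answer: $268$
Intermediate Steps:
$p{\left(Y \right)} = 1$
$n{\left(b \right)} = 3 + 2 b$ ($n{\left(b \right)} = 2 b + 3 = 3 + 2 b$)
$J = 0$ ($J = \left(3 + 2 \cdot 2\right) 0 = \left(3 + 4\right) 0 = 7 \cdot 0 = 0$)
$268 - J p{\left(-5 \right)} = 268 - 0 \cdot 1 = 268 - 0 = 268 + 0 = 268$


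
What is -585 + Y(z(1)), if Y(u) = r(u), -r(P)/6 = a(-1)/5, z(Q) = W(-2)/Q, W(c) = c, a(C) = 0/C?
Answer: -585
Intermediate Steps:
a(C) = 0
z(Q) = -2/Q
r(P) = 0 (r(P) = -0/5 = -6*0 = 0)
Y(u) = 0
-585 + Y(z(1)) = -585 + 0 = -585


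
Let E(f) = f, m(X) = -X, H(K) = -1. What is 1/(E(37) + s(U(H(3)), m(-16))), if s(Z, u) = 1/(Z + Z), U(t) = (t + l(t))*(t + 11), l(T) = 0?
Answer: 20/739 ≈ 0.027064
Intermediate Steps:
U(t) = t*(11 + t) (U(t) = (t + 0)*(t + 11) = t*(11 + t))
s(Z, u) = 1/(2*Z)
1/(E(37) + s(U(H(3)), m(-16))) = 1/(37 + 1/(2*((-(11 - 1))))) = 1/(37 + 1/(2*((-1*10)))) = 1/(37 + (½)/(-10)) = 1/(37 + (½)*(-⅒)) = 1/(37 - 1/20) = 1/(739/20) = 20/739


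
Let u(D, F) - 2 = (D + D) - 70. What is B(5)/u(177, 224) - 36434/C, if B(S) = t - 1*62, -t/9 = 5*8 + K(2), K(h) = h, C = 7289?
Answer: -619422/94757 ≈ -6.5369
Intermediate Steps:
u(D, F) = -68 + 2*D (u(D, F) = 2 + ((D + D) - 70) = 2 + (2*D - 70) = 2 + (-70 + 2*D) = -68 + 2*D)
t = -378 (t = -9*(5*8 + 2) = -9*(40 + 2) = -9*42 = -378)
B(S) = -440 (B(S) = -378 - 1*62 = -378 - 62 = -440)
B(5)/u(177, 224) - 36434/C = -440/(-68 + 2*177) - 36434/7289 = -440/(-68 + 354) - 36434*1/7289 = -440/286 - 36434/7289 = -440*1/286 - 36434/7289 = -20/13 - 36434/7289 = -619422/94757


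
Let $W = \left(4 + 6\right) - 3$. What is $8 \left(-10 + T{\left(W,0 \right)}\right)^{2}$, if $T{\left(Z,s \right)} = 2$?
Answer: $512$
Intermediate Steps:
$W = 7$ ($W = 10 - 3 = 7$)
$8 \left(-10 + T{\left(W,0 \right)}\right)^{2} = 8 \left(-10 + 2\right)^{2} = 8 \left(-8\right)^{2} = 8 \cdot 64 = 512$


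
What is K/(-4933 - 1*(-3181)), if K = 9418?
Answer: -4709/876 ≈ -5.3756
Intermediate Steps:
K/(-4933 - 1*(-3181)) = 9418/(-4933 - 1*(-3181)) = 9418/(-4933 + 3181) = 9418/(-1752) = 9418*(-1/1752) = -4709/876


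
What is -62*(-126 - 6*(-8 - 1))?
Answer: 4464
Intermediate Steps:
-62*(-126 - 6*(-8 - 1)) = -62*(-126 - 6*(-9)) = -62*(-126 + 54) = -62*(-72) = 4464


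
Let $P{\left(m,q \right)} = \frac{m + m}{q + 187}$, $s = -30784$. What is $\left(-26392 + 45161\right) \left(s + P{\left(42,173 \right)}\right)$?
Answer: $- \frac{17333415497}{30} \approx -5.7778 \cdot 10^{8}$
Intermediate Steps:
$P{\left(m,q \right)} = \frac{2 m}{187 + q}$
$\left(-26392 + 45161\right) \left(s + P{\left(42,173 \right)}\right) = \left(-26392 + 45161\right) \left(-30784 + 2 \cdot 42 \frac{1}{187 + 173}\right) = 18769 \left(-30784 + 2 \cdot 42 \cdot \frac{1}{360}\right) = 18769 \left(-30784 + \frac{7}{30}\right) = 18769 \left(- \frac{923513}{30}\right) = - \frac{17333415497}{30}$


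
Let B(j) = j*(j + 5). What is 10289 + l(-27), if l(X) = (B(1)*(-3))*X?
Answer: 10775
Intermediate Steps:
B(j) = j*(5 + j)
l(X) = -18*X (l(X) = ((1*(5 + 1))*(-3))*X = ((1*6)*(-3))*X = (6*(-3))*X = -18*X)
10289 + l(-27) = 10289 - 18*(-27) = 10289 + 486 = 10775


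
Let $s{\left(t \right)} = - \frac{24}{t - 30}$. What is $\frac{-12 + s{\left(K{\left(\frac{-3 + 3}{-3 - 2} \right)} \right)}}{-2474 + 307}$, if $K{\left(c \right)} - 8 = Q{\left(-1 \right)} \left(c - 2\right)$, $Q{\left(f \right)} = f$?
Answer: $\frac{54}{10835} \approx 0.0049838$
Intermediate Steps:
$K{\left(c \right)} = 10 - c$ ($K{\left(c \right)} = 8 - \left(c - 2\right) = 8 - \left(-2 + c\right) = 10 - c$)
$s{\left(t \right)} = - \frac{24}{-30 + t}$ ($s{\left(t \right)} = - \frac{24}{t - 30} = - \frac{24}{-30 + t}$)
$\frac{-12 + s{\left(K{\left(\frac{-3 + 3}{-3 - 2} \right)} \right)}}{-2474 + 307} = \frac{-12 - \frac{24}{-30 + \left(10 - \frac{-3 + 3}{-3 - 2}\right)}}{-2474 + 307} = \frac{-12 - \frac{24}{-30 + \left(10 - \frac{0}{-5}\right)}}{-2167} = \left(-12 - \frac{24}{-30 + \left(10 - 0 \left(- \frac{1}{5}\right)\right)}\right) \left(- \frac{1}{2167}\right) = \left(-12 - \frac{24}{-30 + \left(10 - 0\right)}\right) \left(- \frac{1}{2167}\right) = \left(-12 - \frac{24}{-30 + \left(10 + 0\right)}\right) \left(- \frac{1}{2167}\right) = \left(-12 - \frac{24}{-30 + 10}\right) \left(- \frac{1}{2167}\right) = \left(-12 - \frac{24}{-20}\right) \left(- \frac{1}{2167}\right) = \left(-12 - - \frac{6}{5}\right) \left(- \frac{1}{2167}\right) = \left(-12 + \frac{6}{5}\right) \left(- \frac{1}{2167}\right) = \left(- \frac{54}{5}\right) \left(- \frac{1}{2167}\right) = \frac{54}{10835}$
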